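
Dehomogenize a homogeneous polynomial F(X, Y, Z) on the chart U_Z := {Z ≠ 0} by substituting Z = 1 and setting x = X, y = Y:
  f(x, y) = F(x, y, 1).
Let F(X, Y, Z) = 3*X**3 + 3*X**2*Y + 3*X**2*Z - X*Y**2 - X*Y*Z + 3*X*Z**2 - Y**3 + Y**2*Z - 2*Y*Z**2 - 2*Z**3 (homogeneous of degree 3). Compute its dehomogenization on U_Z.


f(x, y) = 3*x**3 + 3*x**2*y + 3*x**2 - x*y**2 - x*y + 3*x - y**3 + y**2 - 2*y - 2

On U_Z we set Z = 1. Each monomial c·X^i·Y^j·Z^k in F becomes c·x^i·y^j·1^k = c·x^i·y^j.
Substituting Z = 1: F(X, Y, 1) = 3*x**3 + 3*x**2*y + 3*x**2 - x*y**2 - x*y + 3*x - y**3 + y**2 - 2*y - 2.
Note: deg(f) ≤ deg(F) = 3; strict inequality happens when F is divisible by Z (lost terms).


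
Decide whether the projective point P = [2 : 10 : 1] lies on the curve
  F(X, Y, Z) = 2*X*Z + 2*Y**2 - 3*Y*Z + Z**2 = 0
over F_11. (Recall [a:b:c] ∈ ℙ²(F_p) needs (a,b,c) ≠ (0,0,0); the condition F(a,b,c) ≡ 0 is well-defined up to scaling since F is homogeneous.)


F(2,10,1) ≡ 10 (mod 11); P is NOT on the curve.

Evaluate F(2, 10, 1) term-by-term (mod 11).
  2*X*Z ↦ 2·2·1·1 = 4
  2*Y**2 ↦ 2·1·100·1 = 200
  -3*Y*Z ↦ -3·1·10·1 = -30
  Z**2 ↦ 1·1·1·1 = 1
Sum: F(2, 10, 1) = (4) + (200) + (-30) + (1) = 175.
Reducing mod 11: 175 ≡ 10 (mod 11).
Since F(a, b, c) ≡ 10 ≠ 0 (mod 11), P does NOT lie on the curve.


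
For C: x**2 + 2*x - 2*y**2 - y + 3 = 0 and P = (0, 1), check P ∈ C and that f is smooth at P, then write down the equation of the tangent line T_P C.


Tangent line at P: 2*x - 5*y + 5 = 0.

Step 1: f(0, 1) = 0, so P lies on C.
Step 2: partial derivatives
  f_x(x, y) = 2*x + 2, f_y(x, y) = -4*y - 1.
  f_x(P) = 2, f_y(P) = -5 (gradient nonzero, so P is smooth).
Step 3: tangent line at P: 2·(x − 0) + -5·(y − 1) = 0.
Expanding: 2*x - 5*y + 5 = 0.


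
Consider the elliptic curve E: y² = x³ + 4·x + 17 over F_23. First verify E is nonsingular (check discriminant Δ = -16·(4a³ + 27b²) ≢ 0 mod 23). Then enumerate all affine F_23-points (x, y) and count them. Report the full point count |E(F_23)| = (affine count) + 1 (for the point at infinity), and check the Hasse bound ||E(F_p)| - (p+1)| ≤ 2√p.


Affine points = {(5, 1), (5, 22), (6, 2), (6, 21), (8, 3), (8, 20), (9, 0), (11, 9), (11, 14), (13, 9), (13, 14), (15, 5), (15, 18), (19, 11), (19, 12), (20, 1), (20, 22), (21, 1), (21, 22), (22, 9), (22, 14)}; affine count = 21; |E(F_23)| = 22.

Discriminant check: Δ ∝ 4a³ + 27b² = 4·4³ + 27·17² = 4·64 + 27·289 ≡ 9 (mod 23). Nonzero ⇒ E is nonsingular.
For each x ∈ F_23, compute rhs = x³ + 4·x + 17 mod 23, then count y ∈ F_23 with y² ≡ rhs.
  x = 0: rhs = 17, matching y values: none (0 points).
  x = 1: rhs = 22, matching y values: none (0 points).
  x = 2: rhs = 10, matching y values: none (0 points).
  x = 3: rhs = 10, matching y values: none (0 points).
  x = 4: rhs = 5, matching y values: none (0 points).
  x = 5: rhs = 1, matching y values: 1, 22 (2 points).
  x = 6: rhs = 4, matching y values: 2, 21 (2 points).
  x = 7: rhs = 20, matching y values: none (0 points).
  x = 8: rhs = 9, matching y values: 3, 20 (2 points).
  x = 9: rhs = 0, matching y values: 0 (1 points).
  x = 10: rhs = 22, matching y values: none (0 points).
  x = 11: rhs = 12, matching y values: 9, 14 (2 points).
  x = 12: rhs = 22, matching y values: none (0 points).
  x = 13: rhs = 12, matching y values: 9, 14 (2 points).
  x = 14: rhs = 11, matching y values: none (0 points).
  x = 15: rhs = 2, matching y values: 5, 18 (2 points).
  x = 16: rhs = 14, matching y values: none (0 points).
  x = 17: rhs = 7, matching y values: none (0 points).
  x = 18: rhs = 10, matching y values: none (0 points).
  x = 19: rhs = 6, matching y values: 11, 12 (2 points).
  x = 20: rhs = 1, matching y values: 1, 22 (2 points).
  x = 21: rhs = 1, matching y values: 1, 22 (2 points).
  x = 22: rhs = 12, matching y values: 9, 14 (2 points).
Total affine count: 21.
Full point count |E(F_23)| = 21 + 1 = 22.
Hasse bound: |22 − (23+1)| = |-2| = 2 ≤ 2√23 ≈ 9.5917 ✓.


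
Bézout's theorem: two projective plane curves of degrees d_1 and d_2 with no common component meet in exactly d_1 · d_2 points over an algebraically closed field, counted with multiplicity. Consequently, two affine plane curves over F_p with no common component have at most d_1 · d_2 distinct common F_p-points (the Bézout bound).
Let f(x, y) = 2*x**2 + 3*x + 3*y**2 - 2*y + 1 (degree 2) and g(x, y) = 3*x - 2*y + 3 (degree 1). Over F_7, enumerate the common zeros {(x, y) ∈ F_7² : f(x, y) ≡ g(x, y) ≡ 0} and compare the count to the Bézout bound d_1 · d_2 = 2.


Common zeros: {(6, 0)}; count = 1; Bézout bound = 2.

deg(f) = 2, deg(g) = 1, so Bézout bound = 2.
Scan x ∈ F_7. For each x, list the y ∈ F_7 with f(x, y) ≡ 0 and those with g(x, y) ≡ 0 (mod 7); the common zeros in that column are the intersection.
  x = 0: f ≡ 0 at y ∈ ∅; g ≡ 0 at y ∈ {5}; common: ∅.
  x = 1: f ≡ 0 at y ∈ {1, 2}; g ≡ 0 at y ∈ {3}; common: ∅.
  x = 2: f ≡ 0 at y ∈ ∅; g ≡ 0 at y ∈ {1}; common: ∅.
  x = 3: f ≡ 0 at y ∈ {0, 3}; g ≡ 0 at y ∈ {6}; common: ∅.
  x = 4: f ≡ 0 at y ∈ ∅; g ≡ 0 at y ∈ {4}; common: ∅.
  x = 5: f ≡ 0 at y ∈ ∅; g ≡ 0 at y ∈ {2}; common: ∅.
  x = 6: f ≡ 0 at y ∈ {0, 3}; g ≡ 0 at y ∈ {0}; common: {0}.
Collecting: common zeros = {(6, 0)}, so the count is 1.
Comparison with the Bézout bound: 1 ≤ 2 = deg(f)·deg(g), as expected for curves with no common component (the affine F_7-count falls short of the bound because intersections may lie at infinity, over extension fields, or carry multiplicity).


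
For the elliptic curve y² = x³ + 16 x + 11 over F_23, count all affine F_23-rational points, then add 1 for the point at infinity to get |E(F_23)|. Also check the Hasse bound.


Affine points = {(4, 1), (4, 22), (5, 3), (5, 20), (6, 1), (6, 22), (7, 11), (7, 12), (11, 0), (13, 1), (13, 22), (14, 9), (14, 14), (16, 4), (16, 19), (18, 6), (18, 17)}; affine count = 17; |E(F_23)| = 18.

Discriminant check: Δ ∝ 4a³ + 27b² = 4·16³ + 27·11² = 4·4096 + 27·121 ≡ 9 (mod 23). Nonzero ⇒ E is nonsingular.
For each x ∈ F_23, compute rhs = x³ + 16·x + 11 mod 23, then count y ∈ F_23 with y² ≡ rhs.
  x = 0: rhs = 11, matching y values: none (0 points).
  x = 1: rhs = 5, matching y values: none (0 points).
  x = 2: rhs = 5, matching y values: none (0 points).
  x = 3: rhs = 17, matching y values: none (0 points).
  x = 4: rhs = 1, matching y values: 1, 22 (2 points).
  x = 5: rhs = 9, matching y values: 3, 20 (2 points).
  x = 6: rhs = 1, matching y values: 1, 22 (2 points).
  x = 7: rhs = 6, matching y values: 11, 12 (2 points).
  x = 8: rhs = 7, matching y values: none (0 points).
  x = 9: rhs = 10, matching y values: none (0 points).
  x = 10: rhs = 21, matching y values: none (0 points).
  x = 11: rhs = 0, matching y values: 0 (1 points).
  x = 12: rhs = 22, matching y values: none (0 points).
  x = 13: rhs = 1, matching y values: 1, 22 (2 points).
  x = 14: rhs = 12, matching y values: 9, 14 (2 points).
  x = 15: rhs = 15, matching y values: none (0 points).
  x = 16: rhs = 16, matching y values: 4, 19 (2 points).
  x = 17: rhs = 21, matching y values: none (0 points).
  x = 18: rhs = 13, matching y values: 6, 17 (2 points).
  x = 19: rhs = 21, matching y values: none (0 points).
  x = 20: rhs = 5, matching y values: none (0 points).
  x = 21: rhs = 17, matching y values: none (0 points).
  x = 22: rhs = 17, matching y values: none (0 points).
Total affine count: 17.
Full point count |E(F_23)| = 17 + 1 = 18.
Hasse bound: |18 − (23+1)| = |-6| = 6 ≤ 2√23 ≈ 9.5917 ✓.


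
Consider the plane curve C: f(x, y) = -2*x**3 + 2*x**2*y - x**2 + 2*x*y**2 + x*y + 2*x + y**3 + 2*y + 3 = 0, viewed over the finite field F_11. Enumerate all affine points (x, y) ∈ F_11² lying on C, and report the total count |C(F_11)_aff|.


Affine F_11-points: {(0, 6), (0, 10), (1, 8), (2, 10), (3, 4), (7, 2), (8, 3), (9, 0)}; count = 8.

For each of the 121 pairs (x, y) ∈ F_11², evaluate f(x, y) mod 11. Record the zeros.
  x = 0: [0↦3, 1↦6, 2↦4, 3↦3, 4↦9, 5↦6, 6↦0, 7↦8, 8↦3, 9↦2, 10↦0]  zeros at y ∈ {6, 10}
  x = 1: [0↦2, 1↦10, 2↦6, 3↦7, 4↦8, 5↦4, 6↦1, 7↦5, 8↦0, 9↦3, 10↦9]  zeros at y ∈ {8}
  x = 2: [0↦9, 1↦4, 2↦2, 3↦9, 4↦9, 5↦8, 6↦1, 7↦5, 8↦4, 9↦4, 10↦0]  zeros at y ∈ {10}
  x = 3: [0↦1, 1↦9, 2↦2, 3↦8, 4↦0, 5↦6, 6↦10, 7↦7, 8↦3, 9↦4, 10↦5]  zeros at y ∈ {4}
  x = 4: [0↦10, 1↦2, 2↦5, 3↦3, 4↦2, 5↦8, 6↦5, 7↦10, 8↦7, 9↦2, 10↦1]  zeros at y ∈ ∅
  x = 5: [0↦2, 1↦4, 2↦10, 3↦4, 4↦3, 5↦2, 6↦7, 7↦2, 8↦4, 9↦8, 10↦9]  zeros at y ∈ ∅
  x = 6: [0↦9, 1↦3, 2↦5, 3↦10, 4↦2, 5↦9, 6↦4, 7↦4, 8↦4, 9↦10, 10↦6]  zeros at y ∈ ∅
  x = 7: [0↦8, 1↦9, 2↦0, 3↦9, 4↦9, 5↦6, 6↦6, 7↦4, 8↦6, 9↦7, 10↦2]  zeros at y ∈ {2}
  x = 8: [0↦9, 1↦10, 2↦5, 3↦0, 4↦1, 5↦3, 6↦1, 7↦1, 8↦9, 9↦9, 10↦7]  zeros at y ∈ {3}
  x = 9: [0↦0, 1↦5, 2↦8, 3↦4, 4↦10, 5↦10, 6↦10, 7↦5, 8↦1, 9↦4, 10↦9]  zeros at y ∈ {0}
  x = 10: [0↦2, 1↦4, 2↦8, 3↦9, 4↦2, 5↦4, 6↦10, 7↦4, 8↦3, 9↦2, 10↦7]  zeros at y ∈ ∅
Collecting zeros: affine points = {(0, 6), (0, 10), (1, 8), (2, 10), (3, 4), (7, 2), (8, 3), (9, 0)}.
Total count |C(F_11)_aff| = 8.


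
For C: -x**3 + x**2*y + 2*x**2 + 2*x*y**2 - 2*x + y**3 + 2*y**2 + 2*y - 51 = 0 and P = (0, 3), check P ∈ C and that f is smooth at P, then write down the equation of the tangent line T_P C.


Tangent line at P: 16*x + 41*y - 123 = 0.

Step 1: f(0, 3) = 0, so P lies on C.
Step 2: partial derivatives
  f_x(x, y) = -3*x**2 + 2*x*y + 4*x + 2*y**2 - 2, f_y(x, y) = x**2 + 4*x*y + 3*y**2 + 4*y + 2.
  f_x(P) = 16, f_y(P) = 41 (gradient nonzero, so P is smooth).
Step 3: tangent line at P: 16·(x − 0) + 41·(y − 3) = 0.
Expanding: 16*x + 41*y - 123 = 0.


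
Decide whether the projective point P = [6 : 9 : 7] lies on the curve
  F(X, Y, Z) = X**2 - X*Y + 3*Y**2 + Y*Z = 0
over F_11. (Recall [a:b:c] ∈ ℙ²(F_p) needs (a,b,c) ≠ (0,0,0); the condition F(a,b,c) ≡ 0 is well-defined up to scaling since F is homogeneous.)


F(6,9,7) ≡ 2 (mod 11); P is NOT on the curve.

Evaluate F(6, 9, 7) term-by-term (mod 11).
  X**2 ↦ 1·36·1·1 = 36
  -X*Y ↦ -1·6·9·1 = -54
  3*Y**2 ↦ 3·1·81·1 = 243
  Y*Z ↦ 1·1·9·7 = 63
Sum: F(6, 9, 7) = (36) + (-54) + (243) + (63) = 288.
Reducing mod 11: 288 ≡ 2 (mod 11).
Since F(a, b, c) ≡ 2 ≠ 0 (mod 11), P does NOT lie on the curve.


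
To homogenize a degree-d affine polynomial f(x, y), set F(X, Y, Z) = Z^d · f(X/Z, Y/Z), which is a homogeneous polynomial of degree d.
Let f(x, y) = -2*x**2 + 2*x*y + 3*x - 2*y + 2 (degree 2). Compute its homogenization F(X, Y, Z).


F(X, Y, Z) = -2*X**2 + 2*X*Y + 3*X*Z - 2*Y*Z + 2*Z**2

deg(f) = 2.
Substitute x = X/Z, y = Y/Z into f, then multiply by Z^2.
  monomial -2·x^2·y^0 ↦ -2·X^2·Y^0·Z^0.
  monomial 2·x^1·y^1 ↦ 2·X^1·Y^1·Z^0.
  monomial 3·x^1·y^0 ↦ 3·X^1·Y^0·Z^1.
  monomial -2·x^0·y^1 ↦ -2·X^0·Y^1·Z^1.
  monomial 2·x^0·y^0 ↦ 2·X^0·Y^0·Z^2.
Collecting: F(X, Y, Z) = -2*X**2 + 2*X*Y + 3*X*Z - 2*Y*Z + 2*Z**2.


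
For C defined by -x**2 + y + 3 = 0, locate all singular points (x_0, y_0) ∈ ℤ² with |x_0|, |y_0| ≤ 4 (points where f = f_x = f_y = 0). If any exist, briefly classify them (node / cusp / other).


No singular points in the scanned grid; C is smooth there.

Compute partial derivatives:
  f_x = -2*x.
  f_y = 1.
f_y = 1 is a nonzero constant, so f_y never vanishes: no point (x, y) can satisfy f = f_x = f_y = 0. In particular no (x, y) ∈ {−4, ..., 4}² is singular; the curve is smooth.


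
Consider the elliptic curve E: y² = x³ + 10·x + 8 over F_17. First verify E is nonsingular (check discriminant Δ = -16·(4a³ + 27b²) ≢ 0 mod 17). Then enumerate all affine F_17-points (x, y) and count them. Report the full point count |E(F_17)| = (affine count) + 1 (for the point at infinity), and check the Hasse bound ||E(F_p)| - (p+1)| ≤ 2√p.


Affine points = {(0, 5), (0, 12), (1, 6), (1, 11), (2, 6), (2, 11), (5, 8), (5, 9), (7, 8), (7, 9), (11, 2), (11, 15), (14, 6), (14, 11)}; affine count = 14; |E(F_17)| = 15.

Discriminant check: Δ ∝ 4a³ + 27b² = 4·10³ + 27·8² = 4·1000 + 27·64 ≡ 16 (mod 17). Nonzero ⇒ E is nonsingular.
For each x ∈ F_17, compute rhs = x³ + 10·x + 8 mod 17, then count y ∈ F_17 with y² ≡ rhs.
  x = 0: rhs = 8, matching y values: 5, 12 (2 points).
  x = 1: rhs = 2, matching y values: 6, 11 (2 points).
  x = 2: rhs = 2, matching y values: 6, 11 (2 points).
  x = 3: rhs = 14, matching y values: none (0 points).
  x = 4: rhs = 10, matching y values: none (0 points).
  x = 5: rhs = 13, matching y values: 8, 9 (2 points).
  x = 6: rhs = 12, matching y values: none (0 points).
  x = 7: rhs = 13, matching y values: 8, 9 (2 points).
  x = 8: rhs = 5, matching y values: none (0 points).
  x = 9: rhs = 11, matching y values: none (0 points).
  x = 10: rhs = 3, matching y values: none (0 points).
  x = 11: rhs = 4, matching y values: 2, 15 (2 points).
  x = 12: rhs = 3, matching y values: none (0 points).
  x = 13: rhs = 6, matching y values: none (0 points).
  x = 14: rhs = 2, matching y values: 6, 11 (2 points).
  x = 15: rhs = 14, matching y values: none (0 points).
  x = 16: rhs = 14, matching y values: none (0 points).
Total affine count: 14.
Full point count |E(F_17)| = 14 + 1 = 15.
Hasse bound: |15 − (17+1)| = |-3| = 3 ≤ 2√17 ≈ 8.2462 ✓.


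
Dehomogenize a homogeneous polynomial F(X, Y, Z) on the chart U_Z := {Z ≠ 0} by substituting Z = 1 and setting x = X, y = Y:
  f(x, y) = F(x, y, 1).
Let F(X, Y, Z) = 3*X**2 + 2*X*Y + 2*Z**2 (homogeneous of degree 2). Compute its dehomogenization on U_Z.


f(x, y) = 3*x**2 + 2*x*y + 2

On U_Z we set Z = 1. Each monomial c·X^i·Y^j·Z^k in F becomes c·x^i·y^j·1^k = c·x^i·y^j.
Substituting Z = 1: F(X, Y, 1) = 3*x**2 + 2*x*y + 2.
Note: deg(f) ≤ deg(F) = 2; strict inequality happens when F is divisible by Z (lost terms).


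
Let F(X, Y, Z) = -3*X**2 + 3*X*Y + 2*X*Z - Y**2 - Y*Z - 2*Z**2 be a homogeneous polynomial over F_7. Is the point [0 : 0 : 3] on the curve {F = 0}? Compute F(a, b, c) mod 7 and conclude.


F(0,0,3) ≡ 3 (mod 7); P is NOT on the curve.

Evaluate F(0, 0, 3) term-by-term (mod 7).
  -3*X**2 ↦ -3·0·1·1 = 0
  3*X*Y ↦ 3·0·0·1 = 0
  2*X*Z ↦ 2·0·1·3 = 0
  -Y**2 ↦ -1·1·0·1 = 0
  -Y*Z ↦ -1·1·0·3 = 0
  -2*Z**2 ↦ -2·1·1·9 = -18
Sum: F(0, 0, 3) = (0) + (0) + (0) + (0) + (0) + (-18) = -18.
Reducing mod 7: -18 ≡ 3 (mod 7).
Since F(a, b, c) ≡ 3 ≠ 0 (mod 7), P does NOT lie on the curve.


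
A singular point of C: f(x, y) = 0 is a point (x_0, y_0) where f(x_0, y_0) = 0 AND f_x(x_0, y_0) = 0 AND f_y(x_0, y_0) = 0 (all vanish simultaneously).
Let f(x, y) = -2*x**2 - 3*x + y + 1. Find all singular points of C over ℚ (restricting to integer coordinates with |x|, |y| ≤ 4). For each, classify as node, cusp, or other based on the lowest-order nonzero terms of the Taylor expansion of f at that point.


No singular points in the scanned grid; C is smooth there.

Compute partial derivatives:
  f_x = -4*x - 3.
  f_y = 1.
f_y = 1 is a nonzero constant, so f_y never vanishes: no point (x, y) can satisfy f = f_x = f_y = 0. In particular no (x, y) ∈ {−4, ..., 4}² is singular; the curve is smooth.


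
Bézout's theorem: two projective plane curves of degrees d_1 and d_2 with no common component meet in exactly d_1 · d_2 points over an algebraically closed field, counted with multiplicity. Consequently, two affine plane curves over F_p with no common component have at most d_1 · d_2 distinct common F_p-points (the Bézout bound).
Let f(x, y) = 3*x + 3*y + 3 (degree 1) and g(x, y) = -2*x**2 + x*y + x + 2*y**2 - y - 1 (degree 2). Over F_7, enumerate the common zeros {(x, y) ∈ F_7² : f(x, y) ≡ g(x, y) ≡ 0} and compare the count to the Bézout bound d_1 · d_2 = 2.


Common zeros: ∅; count = 0; Bézout bound = 2.

deg(f) = 1, deg(g) = 2, so Bézout bound = 2.
Scan x ∈ F_7. For each x, list the y ∈ F_7 with f(x, y) ≡ 0 and those with g(x, y) ≡ 0 (mod 7); the common zeros in that column are the intersection.
  x = 0: f ≡ 0 at y ∈ {6}; g ≡ 0 at y ∈ {1, 3}; common: ∅.
  x = 1: f ≡ 0 at y ∈ {5}; g ≡ 0 at y ∈ {1, 6}; common: ∅.
  x = 2: f ≡ 0 at y ∈ {4}; g ≡ 0 at y ∈ {0, 3}; common: ∅.
  x = 3: f ≡ 0 at y ∈ {3}; g ≡ 0 at y ∈ ∅; common: ∅.
  x = 4: f ≡ 0 at y ∈ {2}; g ≡ 0 at y ∈ ∅; common: ∅.
  x = 5: f ≡ 0 at y ∈ {1}; g ≡ 0 at y ∈ ∅; common: ∅.
  x = 6: f ≡ 0 at y ∈ {0}; g ≡ 0 at y ∈ {2, 6}; common: ∅.
Collecting: common zeros = ∅, so the count is 0.
Comparison with the Bézout bound: 0 ≤ 2 = deg(f)·deg(g), as expected for curves with no common component (the affine F_7-count falls short of the bound because intersections may lie at infinity, over extension fields, or carry multiplicity).


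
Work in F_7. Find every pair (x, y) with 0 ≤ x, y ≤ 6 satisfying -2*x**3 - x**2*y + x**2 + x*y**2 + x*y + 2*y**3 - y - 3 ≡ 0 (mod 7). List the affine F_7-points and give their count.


Affine F_7-points: {(1, 2), (1, 3), (1, 5), (2, 1), (2, 4), (5, 5), (6, 0), (6, 5), (6, 6)}; count = 9.

For each of the 49 pairs (x, y) ∈ F_7², evaluate f(x, y) mod 7. Record the zeros.
  x = 0: [0↦4, 1↦5, 2↦4, 3↦6, 4↦2, 5↦4, 6↦3]  zeros at y ∈ ∅
  x = 1: [0↦3, 1↦5, 2↦0, 3↦0, 4↦3, 5↦0, 6↦3]  zeros at y ∈ {2, 3, 5}
  x = 2: [0↦6, 1↦0, 2↦3, 3↦6, 4↦0, 5↦4, 6↦2]  zeros at y ∈ {1, 4}
  x = 3: [0↦1, 1↦6, 2↦1, 3↦5, 4↦2, 5↦4, 6↦2]  zeros at y ∈ ∅
  x = 4: [0↦4, 1↦4, 2↦3, 3↦6, 4↦4, 5↦2, 6↦5]  zeros at y ∈ ∅
  x = 5: [0↦3, 1↦3, 2↦4, 3↦4, 4↦1, 5↦0, 6↦6]  zeros at y ∈ {5}
  x = 6: [0↦0, 1↦5, 2↦6, 3↦1, 4↦2, 5↦0, 6↦0]  zeros at y ∈ {0, 5, 6}
Collecting zeros: affine points = {(1, 2), (1, 3), (1, 5), (2, 1), (2, 4), (5, 5), (6, 0), (6, 5), (6, 6)}.
Total count |C(F_7)_aff| = 9.


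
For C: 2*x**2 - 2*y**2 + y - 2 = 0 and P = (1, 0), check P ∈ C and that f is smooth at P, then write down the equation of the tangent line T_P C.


Tangent line at P: 4*x + y - 4 = 0.

Step 1: f(1, 0) = 0, so P lies on C.
Step 2: partial derivatives
  f_x(x, y) = 4*x, f_y(x, y) = 1 - 4*y.
  f_x(P) = 4, f_y(P) = 1 (gradient nonzero, so P is smooth).
Step 3: tangent line at P: 4·(x − 1) + 1·(y − 0) = 0.
Expanding: 4*x + y - 4 = 0.


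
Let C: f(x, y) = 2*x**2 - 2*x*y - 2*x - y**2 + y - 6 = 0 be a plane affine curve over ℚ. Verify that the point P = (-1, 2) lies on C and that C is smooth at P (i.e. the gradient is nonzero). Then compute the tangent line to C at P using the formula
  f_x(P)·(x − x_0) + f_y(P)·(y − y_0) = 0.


Tangent line at P: -10*x - y - 8 = 0.

Step 1: f(-1, 2) = 0, so P lies on C.
Step 2: partial derivatives
  f_x(x, y) = 4*x - 2*y - 2, f_y(x, y) = -2*x - 2*y + 1.
  f_x(P) = -10, f_y(P) = -1 (gradient nonzero, so P is smooth).
Step 3: tangent line at P: -10·(x − -1) + -1·(y − 2) = 0.
Expanding: -10*x - y - 8 = 0.


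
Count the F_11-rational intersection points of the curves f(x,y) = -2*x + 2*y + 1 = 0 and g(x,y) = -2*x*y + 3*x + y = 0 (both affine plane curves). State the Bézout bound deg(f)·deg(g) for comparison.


Common zeros: ∅; count = 0; Bézout bound = 2.

deg(f) = 1, deg(g) = 2, so Bézout bound = 2.
Scan x ∈ F_11. For each x, list the y ∈ F_11 with f(x, y) ≡ 0 and those with g(x, y) ≡ 0 (mod 11); the common zeros in that column are the intersection.
  x = 0: f ≡ 0 at y ∈ {5}; g ≡ 0 at y ∈ {0}; common: ∅.
  x = 1: f ≡ 0 at y ∈ {6}; g ≡ 0 at y ∈ {3}; common: ∅.
  x = 2: f ≡ 0 at y ∈ {7}; g ≡ 0 at y ∈ {2}; common: ∅.
  x = 3: f ≡ 0 at y ∈ {8}; g ≡ 0 at y ∈ {4}; common: ∅.
  x = 4: f ≡ 0 at y ∈ {9}; g ≡ 0 at y ∈ {8}; common: ∅.
  x = 5: f ≡ 0 at y ∈ {10}; g ≡ 0 at y ∈ {9}; common: ∅.
  x = 6: f ≡ 0 at y ∈ {0}; g ≡ 0 at y ∈ ∅; common: ∅.
  x = 7: f ≡ 0 at y ∈ {1}; g ≡ 0 at y ∈ {5}; common: ∅.
  x = 8: f ≡ 0 at y ∈ {2}; g ≡ 0 at y ∈ {6}; common: ∅.
  x = 9: f ≡ 0 at y ∈ {3}; g ≡ 0 at y ∈ {10}; common: ∅.
  x = 10: f ≡ 0 at y ∈ {4}; g ≡ 0 at y ∈ {1}; common: ∅.
Collecting: common zeros = ∅, so the count is 0.
Comparison with the Bézout bound: 0 ≤ 2 = deg(f)·deg(g), as expected for curves with no common component (the affine F_11-count falls short of the bound because intersections may lie at infinity, over extension fields, or carry multiplicity).


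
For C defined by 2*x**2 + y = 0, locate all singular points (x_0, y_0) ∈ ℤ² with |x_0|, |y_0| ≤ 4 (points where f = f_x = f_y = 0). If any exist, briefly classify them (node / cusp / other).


No singular points in the scanned grid; C is smooth there.

Compute partial derivatives:
  f_x = 4*x.
  f_y = 1.
f_y = 1 is a nonzero constant, so f_y never vanishes: no point (x, y) can satisfy f = f_x = f_y = 0. In particular no (x, y) ∈ {−4, ..., 4}² is singular; the curve is smooth.


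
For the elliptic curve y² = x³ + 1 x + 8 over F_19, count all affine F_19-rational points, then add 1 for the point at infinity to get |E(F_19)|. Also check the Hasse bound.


Affine points = {(3, 0), (4, 0), (5, 9), (5, 10), (7, 4), (7, 15), (9, 9), (9, 10), (10, 7), (10, 12), (11, 1), (11, 18), (12, 0), (14, 7), (14, 12), (15, 4), (15, 15), (16, 4), (16, 15), (17, 6), (17, 13), (18, 5), (18, 14)}; affine count = 23; |E(F_19)| = 24.

Discriminant check: Δ ∝ 4a³ + 27b² = 4·1³ + 27·8² = 4·1 + 27·64 ≡ 3 (mod 19). Nonzero ⇒ E is nonsingular.
For each x ∈ F_19, compute rhs = x³ + 1·x + 8 mod 19, then count y ∈ F_19 with y² ≡ rhs.
  x = 0: rhs = 8, matching y values: none (0 points).
  x = 1: rhs = 10, matching y values: none (0 points).
  x = 2: rhs = 18, matching y values: none (0 points).
  x = 3: rhs = 0, matching y values: 0 (1 points).
  x = 4: rhs = 0, matching y values: 0 (1 points).
  x = 5: rhs = 5, matching y values: 9, 10 (2 points).
  x = 6: rhs = 2, matching y values: none (0 points).
  x = 7: rhs = 16, matching y values: 4, 15 (2 points).
  x = 8: rhs = 15, matching y values: none (0 points).
  x = 9: rhs = 5, matching y values: 9, 10 (2 points).
  x = 10: rhs = 11, matching y values: 7, 12 (2 points).
  x = 11: rhs = 1, matching y values: 1, 18 (2 points).
  x = 12: rhs = 0, matching y values: 0 (1 points).
  x = 13: rhs = 14, matching y values: none (0 points).
  x = 14: rhs = 11, matching y values: 7, 12 (2 points).
  x = 15: rhs = 16, matching y values: 4, 15 (2 points).
  x = 16: rhs = 16, matching y values: 4, 15 (2 points).
  x = 17: rhs = 17, matching y values: 6, 13 (2 points).
  x = 18: rhs = 6, matching y values: 5, 14 (2 points).
Total affine count: 23.
Full point count |E(F_19)| = 23 + 1 = 24.
Hasse bound: |24 − (19+1)| = |4| = 4 ≤ 2√19 ≈ 8.7178 ✓.


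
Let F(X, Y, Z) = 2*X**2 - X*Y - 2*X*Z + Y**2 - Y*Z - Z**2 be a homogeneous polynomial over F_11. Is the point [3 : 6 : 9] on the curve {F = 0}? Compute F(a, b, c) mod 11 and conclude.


F(3,6,9) ≡ 1 (mod 11); P is NOT on the curve.

Evaluate F(3, 6, 9) term-by-term (mod 11).
  2*X**2 ↦ 2·9·1·1 = 18
  -X*Y ↦ -1·3·6·1 = -18
  -2*X*Z ↦ -2·3·1·9 = -54
  Y**2 ↦ 1·1·36·1 = 36
  -Y*Z ↦ -1·1·6·9 = -54
  -Z**2 ↦ -1·1·1·81 = -81
Sum: F(3, 6, 9) = (18) + (-18) + (-54) + (36) + (-54) + (-81) = -153.
Reducing mod 11: -153 ≡ 1 (mod 11).
Since F(a, b, c) ≡ 1 ≠ 0 (mod 11), P does NOT lie on the curve.


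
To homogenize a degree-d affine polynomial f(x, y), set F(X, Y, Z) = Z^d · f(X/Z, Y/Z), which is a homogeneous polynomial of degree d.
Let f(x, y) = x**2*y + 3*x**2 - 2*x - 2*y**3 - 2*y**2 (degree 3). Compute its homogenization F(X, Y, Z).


F(X, Y, Z) = X**2*Y + 3*X**2*Z - 2*X*Z**2 - 2*Y**3 - 2*Y**2*Z

deg(f) = 3.
Substitute x = X/Z, y = Y/Z into f, then multiply by Z^3.
  monomial 1·x^2·y^1 ↦ 1·X^2·Y^1·Z^0.
  monomial 3·x^2·y^0 ↦ 3·X^2·Y^0·Z^1.
  monomial -2·x^1·y^0 ↦ -2·X^1·Y^0·Z^2.
  monomial -2·x^0·y^3 ↦ -2·X^0·Y^3·Z^0.
  monomial -2·x^0·y^2 ↦ -2·X^0·Y^2·Z^1.
Collecting: F(X, Y, Z) = X**2*Y + 3*X**2*Z - 2*X*Z**2 - 2*Y**3 - 2*Y**2*Z.


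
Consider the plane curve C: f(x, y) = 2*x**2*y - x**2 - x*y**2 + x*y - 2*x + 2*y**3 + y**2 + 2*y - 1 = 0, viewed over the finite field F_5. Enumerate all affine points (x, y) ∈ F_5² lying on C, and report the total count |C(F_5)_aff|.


Affine F_5-points: {(1, 3), (4, 0), (4, 2)}; count = 3.

For each of the 25 pairs (x, y) ∈ F_5², evaluate f(x, y) mod 5. Record the zeros.
  x = 0: [0↦4, 1↦4, 2↦3, 3↦3, 4↦1]  zeros at y ∈ ∅
  x = 1: [0↦1, 1↦3, 2↦2, 3↦0, 4↦4]  zeros at y ∈ {3}
  x = 2: [0↦1, 1↦4, 2↦2, 3↦2, 4↦1]  zeros at y ∈ ∅
  x = 3: [0↦4, 1↦2, 2↦3, 3↦4, 4↦2]  zeros at y ∈ ∅
  x = 4: [0↦0, 1↦2, 2↦0, 3↦1, 4↦2]  zeros at y ∈ {0, 2}
Collecting zeros: affine points = {(1, 3), (4, 0), (4, 2)}.
Total count |C(F_5)_aff| = 3.


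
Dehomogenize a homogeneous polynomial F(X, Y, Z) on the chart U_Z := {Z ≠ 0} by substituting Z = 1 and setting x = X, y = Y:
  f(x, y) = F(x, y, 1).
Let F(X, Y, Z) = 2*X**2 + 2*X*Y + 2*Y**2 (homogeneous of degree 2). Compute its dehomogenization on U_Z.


f(x, y) = 2*x**2 + 2*x*y + 2*y**2

On U_Z we set Z = 1. Each monomial c·X^i·Y^j·Z^k in F becomes c·x^i·y^j·1^k = c·x^i·y^j.
Substituting Z = 1: F(X, Y, 1) = 2*x**2 + 2*x*y + 2*y**2.
Note: deg(f) ≤ deg(F) = 2; strict inequality happens when F is divisible by Z (lost terms).


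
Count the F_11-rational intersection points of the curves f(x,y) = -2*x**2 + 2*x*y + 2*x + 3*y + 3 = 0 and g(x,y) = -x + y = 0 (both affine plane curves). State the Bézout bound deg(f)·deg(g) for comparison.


Common zeros: {(6, 6)}; count = 1; Bézout bound = 2.

deg(f) = 2, deg(g) = 1, so Bézout bound = 2.
Scan x ∈ F_11. For each x, list the y ∈ F_11 with f(x, y) ≡ 0 and those with g(x, y) ≡ 0 (mod 11); the common zeros in that column are the intersection.
  x = 0: f ≡ 0 at y ∈ {10}; g ≡ 0 at y ∈ {0}; common: ∅.
  x = 1: f ≡ 0 at y ∈ {6}; g ≡ 0 at y ∈ {1}; common: ∅.
  x = 2: f ≡ 0 at y ∈ {8}; g ≡ 0 at y ∈ {2}; common: ∅.
  x = 3: f ≡ 0 at y ∈ {1}; g ≡ 0 at y ∈ {3}; common: ∅.
  x = 4: f ≡ 0 at y ∈ ∅; g ≡ 0 at y ∈ {4}; common: ∅.
  x = 5: f ≡ 0 at y ∈ {2}; g ≡ 0 at y ∈ {5}; common: ∅.
  x = 6: f ≡ 0 at y ∈ {6}; g ≡ 0 at y ∈ {6}; common: {6}.
  x = 7: f ≡ 0 at y ∈ {8}; g ≡ 0 at y ∈ {7}; common: ∅.
  x = 8: f ≡ 0 at y ∈ {4}; g ≡ 0 at y ∈ {8}; common: ∅.
  x = 9: f ≡ 0 at y ∈ {2}; g ≡ 0 at y ∈ {9}; common: ∅.
  x = 10: f ≡ 0 at y ∈ {1}; g ≡ 0 at y ∈ {10}; common: ∅.
Collecting: common zeros = {(6, 6)}, so the count is 1.
Comparison with the Bézout bound: 1 ≤ 2 = deg(f)·deg(g), as expected for curves with no common component (the affine F_11-count falls short of the bound because intersections may lie at infinity, over extension fields, or carry multiplicity).


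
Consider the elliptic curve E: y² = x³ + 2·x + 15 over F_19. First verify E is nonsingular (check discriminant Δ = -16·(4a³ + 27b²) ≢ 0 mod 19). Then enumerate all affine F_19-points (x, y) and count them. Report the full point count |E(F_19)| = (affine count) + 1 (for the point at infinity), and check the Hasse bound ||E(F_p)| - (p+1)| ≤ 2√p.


Affine points = {(4, 7), (4, 12), (5, 6), (5, 13), (7, 7), (7, 12), (8, 7), (8, 12), (10, 3), (10, 16), (11, 0), (12, 0), (15, 0), (16, 1), (16, 18)}; affine count = 15; |E(F_19)| = 16.

Discriminant check: Δ ∝ 4a³ + 27b² = 4·2³ + 27·15² = 4·8 + 27·225 ≡ 8 (mod 19). Nonzero ⇒ E is nonsingular.
For each x ∈ F_19, compute rhs = x³ + 2·x + 15 mod 19, then count y ∈ F_19 with y² ≡ rhs.
  x = 0: rhs = 15, matching y values: none (0 points).
  x = 1: rhs = 18, matching y values: none (0 points).
  x = 2: rhs = 8, matching y values: none (0 points).
  x = 3: rhs = 10, matching y values: none (0 points).
  x = 4: rhs = 11, matching y values: 7, 12 (2 points).
  x = 5: rhs = 17, matching y values: 6, 13 (2 points).
  x = 6: rhs = 15, matching y values: none (0 points).
  x = 7: rhs = 11, matching y values: 7, 12 (2 points).
  x = 8: rhs = 11, matching y values: 7, 12 (2 points).
  x = 9: rhs = 2, matching y values: none (0 points).
  x = 10: rhs = 9, matching y values: 3, 16 (2 points).
  x = 11: rhs = 0, matching y values: 0 (1 points).
  x = 12: rhs = 0, matching y values: 0 (1 points).
  x = 13: rhs = 15, matching y values: none (0 points).
  x = 14: rhs = 13, matching y values: none (0 points).
  x = 15: rhs = 0, matching y values: 0 (1 points).
  x = 16: rhs = 1, matching y values: 1, 18 (2 points).
  x = 17: rhs = 3, matching y values: none (0 points).
  x = 18: rhs = 12, matching y values: none (0 points).
Total affine count: 15.
Full point count |E(F_19)| = 15 + 1 = 16.
Hasse bound: |16 − (19+1)| = |-4| = 4 ≤ 2√19 ≈ 8.7178 ✓.


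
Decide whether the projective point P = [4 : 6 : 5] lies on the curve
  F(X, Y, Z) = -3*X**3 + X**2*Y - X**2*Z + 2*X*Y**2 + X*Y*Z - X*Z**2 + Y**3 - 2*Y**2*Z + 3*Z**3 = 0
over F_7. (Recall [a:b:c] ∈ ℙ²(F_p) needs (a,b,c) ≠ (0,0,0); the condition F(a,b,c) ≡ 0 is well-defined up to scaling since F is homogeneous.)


F(4,6,5) ≡ 6 (mod 7); P is NOT on the curve.

Evaluate F(4, 6, 5) term-by-term (mod 7).
  -3*X**3 ↦ -3·64·1·1 = -192
  X**2*Y ↦ 1·16·6·1 = 96
  -X**2*Z ↦ -1·16·1·5 = -80
  2*X*Y**2 ↦ 2·4·36·1 = 288
  X*Y*Z ↦ 1·4·6·5 = 120
  -X*Z**2 ↦ -1·4·1·25 = -100
  Y**3 ↦ 1·1·216·1 = 216
  -2*Y**2*Z ↦ -2·1·36·5 = -360
  3*Z**3 ↦ 3·1·1·125 = 375
Sum: F(4, 6, 5) = (-192) + (96) + (-80) + (288) + (120) + (-100) + (216) + (-360) + (375) = 363.
Reducing mod 7: 363 ≡ 6 (mod 7).
Since F(a, b, c) ≡ 6 ≠ 0 (mod 7), P does NOT lie on the curve.


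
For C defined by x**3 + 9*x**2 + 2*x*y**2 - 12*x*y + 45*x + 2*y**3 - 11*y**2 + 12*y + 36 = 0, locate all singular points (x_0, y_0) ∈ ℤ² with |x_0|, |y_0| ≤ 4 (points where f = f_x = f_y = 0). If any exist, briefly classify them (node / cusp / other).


Singular points: {(-3, 3)}; classification: cusp.

Compute partial derivatives:
  f_x = 3*x**2 + 18*x + 2*y**2 - 12*y + 45.
  f_y = 4*x*y - 12*x + 6*y**2 - 22*y + 12.
Scan x_0 ∈ {−4, ..., 4}. For each x_0, f_y(x_0, y) is a polynomial in y; find its integer roots y ∈ {−4, ..., 4}, then test f_x and f at those candidates.
  x = -4: f_y(-4, y) = 6*y**2 - 38*y + 60; vanishes at y ∈ {3}. (-4, 3): f_x = 3 ≠ 0.
  x = -3: f_y(-3, y) = 6*y**2 - 34*y + 48; vanishes at y ∈ {3}. (-3, 3): f_x = 0, f = 0 — SINGULAR.
  x = -2: f_y(-2, y) = 6*y**2 - 30*y + 36; vanishes at y ∈ {2, 3}. (-2, 2): f_x = 5 ≠ 0; (-2, 3): f_x = 3 ≠ 0.
  x = -1: f_y(-1, y) = 6*y**2 - 26*y + 24; vanishes at y ∈ {3}. (-1, 3): f_x = 12 ≠ 0.
  x = 0: f_y(0, y) = 6*y**2 - 22*y + 12; vanishes at y ∈ {3}. (0, 3): f_x = 27 ≠ 0.
  x = 1: f_y(1, y) = 6*y**2 - 18*y; vanishes at y ∈ {0, 3}. (1, 0): f_x = 66 ≠ 0; (1, 3): f_x = 48 ≠ 0.
  x = 2: f_y(2, y) = 6*y**2 - 14*y - 12; vanishes at y ∈ {3}. (2, 3): f_x = 75 ≠ 0.
  x = 3: f_y(3, y) = 6*y**2 - 10*y - 24; vanishes at y ∈ {3}. (3, 3): f_x = 108 ≠ 0.
  x = 4: f_y(4, y) = 6*y**2 - 6*y - 36; vanishes at y ∈ {-2, 3}. (4, -2): f_x = 197 ≠ 0; (4, 3): f_x = 147 ≠ 0.
Only singular point on the grid: (-3, 3).
Classify: substitute x = -3 + u, y = 3 + v and expand: f = u**3 + 2*u*v**2 + 2*v**3 + v**2.
No constant or linear terms (consistent with a singular point). Quadratic part: v**2. Cubic part: u**3 + 2*u*v**2 + 2*v**3.
The quadratic part v**2 is a perfect square, so there is a single (double) tangent line v = 0, i.e. y = 3. Restricting the cubic part to that line (v = 0) leaves u**3 ≠ 0, so f is not divisible by v and the branch is v² ≈ -u**3 to lowest order — this is a cusp.
Classification: cusp.


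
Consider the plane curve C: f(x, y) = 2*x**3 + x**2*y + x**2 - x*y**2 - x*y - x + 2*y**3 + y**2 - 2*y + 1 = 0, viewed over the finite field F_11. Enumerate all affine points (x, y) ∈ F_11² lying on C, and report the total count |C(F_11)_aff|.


Affine F_11-points: {(2, 8), (3, 2), (4, 2), (4, 3), (5, 4), (6, 7), (8, 2), (9, 1)}; count = 8.

For each of the 121 pairs (x, y) ∈ F_11², evaluate f(x, y) mod 11. Record the zeros.
  x = 0: [0↦1, 1↦2, 2↦6, 3↦3, 4↦5, 5↦2, 6↦6, 7↦7, 8↦6, 9↦4, 10↦2]  zeros at y ∈ ∅
  x = 1: [0↦3, 1↦3, 2↦4, 3↦7, 4↦2, 5↦1, 6↦5, 7↦4, 8↦10, 9↦2, 10↦3]  zeros at y ∈ ∅
  x = 2: [0↦8, 1↦9, 2↦9, 3↦9, 4↦10, 5↦2, 6↦8, 7↦7, 8↦0, 9↦10, 10↦5]  zeros at y ∈ {8}
  x = 3: [0↦6, 1↦10, 2↦0, 3↦10, 4↦8, 5↦6, 6↦5, 7↦6, 8↦10, 9↦7, 10↦9]  zeros at y ∈ {2}
  x = 4: [0↦9, 1↦7, 2↦0, 3↦0, 4↦8, 5↦3, 6↦8, 7↦2, 8↦8, 9↦5, 10↦5]  zeros at y ∈ {2, 3}
  x = 5: [0↦7, 1↦1, 2↦10, 3↦2, 4↦0, 5↦5, 6↦7, 7↦7, 8↦6, 9↦5, 10↦5]  zeros at y ∈ {4}
  x = 6: [0↦1, 1↦4, 2↦9, 3↦6, 4↦7, 5↦2, 6↦3, 7↦0, 8↦5, 9↦8, 10↦10]  zeros at y ∈ {7}
  x = 7: [0↦3, 1↦6, 2↦9, 3↦2, 4↦8, 5↦6, 6↦8, 7↦4, 8↦6, 9↦4, 10↦10]  zeros at y ∈ ∅
  x = 8: [0↦3, 1↦8, 2↦0, 3↦2, 4↦4, 5↦7, 6↦1, 7↦9, 8↦10, 9↦5, 10↦6]  zeros at y ∈ {2}
  x = 9: [0↦2, 1↦0, 2↦5, 3↦7, 4↦7, 5↦6, 6↦5, 7↦5, 8↦7, 9↦1, 10↦10]  zeros at y ∈ {1}
  x = 10: [0↦1, 1↦5, 2↦3, 3↦7, 4↦7, 5↦4, 6↦10, 7↦4, 8↦9, 9↦4, 10↦1]  zeros at y ∈ ∅
Collecting zeros: affine points = {(2, 8), (3, 2), (4, 2), (4, 3), (5, 4), (6, 7), (8, 2), (9, 1)}.
Total count |C(F_11)_aff| = 8.


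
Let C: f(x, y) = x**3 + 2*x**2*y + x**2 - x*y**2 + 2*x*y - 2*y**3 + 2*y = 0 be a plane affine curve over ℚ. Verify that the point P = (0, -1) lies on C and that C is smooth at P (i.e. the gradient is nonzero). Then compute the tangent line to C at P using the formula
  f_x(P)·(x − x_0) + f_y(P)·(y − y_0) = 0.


Tangent line at P: -3*x - 4*y - 4 = 0.

Step 1: f(0, -1) = 0, so P lies on C.
Step 2: partial derivatives
  f_x(x, y) = 3*x**2 + 4*x*y + 2*x - y**2 + 2*y, f_y(x, y) = 2*x**2 - 2*x*y + 2*x - 6*y**2 + 2.
  f_x(P) = -3, f_y(P) = -4 (gradient nonzero, so P is smooth).
Step 3: tangent line at P: -3·(x − 0) + -4·(y − -1) = 0.
Expanding: -3*x - 4*y - 4 = 0.


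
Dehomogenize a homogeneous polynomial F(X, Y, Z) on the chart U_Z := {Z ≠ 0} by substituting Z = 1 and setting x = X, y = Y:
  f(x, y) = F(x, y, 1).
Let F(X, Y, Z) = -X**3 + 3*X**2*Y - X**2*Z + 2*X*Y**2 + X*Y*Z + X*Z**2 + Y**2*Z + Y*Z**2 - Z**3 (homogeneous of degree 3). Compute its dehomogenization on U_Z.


f(x, y) = -x**3 + 3*x**2*y - x**2 + 2*x*y**2 + x*y + x + y**2 + y - 1

On U_Z we set Z = 1. Each monomial c·X^i·Y^j·Z^k in F becomes c·x^i·y^j·1^k = c·x^i·y^j.
Substituting Z = 1: F(X, Y, 1) = -x**3 + 3*x**2*y - x**2 + 2*x*y**2 + x*y + x + y**2 + y - 1.
Note: deg(f) ≤ deg(F) = 3; strict inequality happens when F is divisible by Z (lost terms).


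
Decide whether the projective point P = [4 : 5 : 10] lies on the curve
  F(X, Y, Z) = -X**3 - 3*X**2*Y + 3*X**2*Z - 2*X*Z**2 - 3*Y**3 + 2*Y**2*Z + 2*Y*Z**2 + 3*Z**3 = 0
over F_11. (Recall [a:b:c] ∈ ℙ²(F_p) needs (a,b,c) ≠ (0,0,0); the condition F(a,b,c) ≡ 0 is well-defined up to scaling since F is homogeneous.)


F(4,5,10) ≡ 3 (mod 11); P is NOT on the curve.

Evaluate F(4, 5, 10) term-by-term (mod 11).
  -X**3 ↦ -1·64·1·1 = -64
  -3*X**2*Y ↦ -3·16·5·1 = -240
  3*X**2*Z ↦ 3·16·1·10 = 480
  -2*X*Z**2 ↦ -2·4·1·100 = -800
  -3*Y**3 ↦ -3·1·125·1 = -375
  2*Y**2*Z ↦ 2·1·25·10 = 500
  2*Y*Z**2 ↦ 2·1·5·100 = 1000
  3*Z**3 ↦ 3·1·1·1000 = 3000
Sum: F(4, 5, 10) = (-64) + (-240) + (480) + (-800) + (-375) + (500) + (1000) + (3000) = 3501.
Reducing mod 11: 3501 ≡ 3 (mod 11).
Since F(a, b, c) ≡ 3 ≠ 0 (mod 11), P does NOT lie on the curve.


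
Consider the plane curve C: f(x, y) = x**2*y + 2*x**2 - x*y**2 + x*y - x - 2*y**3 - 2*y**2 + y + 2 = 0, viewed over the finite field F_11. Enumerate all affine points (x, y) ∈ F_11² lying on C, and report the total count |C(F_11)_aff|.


Affine F_11-points: {(0, 4), (2, 7), (3, 6), (4, 4), (4, 7), (4, 8), (5, 6), (5, 8), (5, 10), (9, 3), (9, 9), (9, 10), (10, 3)}; count = 13.

For each of the 121 pairs (x, y) ∈ F_11², evaluate f(x, y) mod 11. Record the zeros.
  x = 0: [0↦2, 1↦10, 2↦2, 3↦10, 4↦0, 5↦4, 6↦10, 7↦6, 8↦2, 9↦8, 10↦1]  zeros at y ∈ {4}
  x = 1: [0↦3, 1↦1, 2↦3, 3↦8, 4↦4, 5↦1, 6↦9, 7↦5, 8↦10, 9↦1, 10↦10]  zeros at y ∈ ∅
  x = 2: [0↦8, 1↦9, 2↦1, 3↦5, 4↦9, 5↦1, 6↦2, 7↦0, 8↦5, 9↦5, 10↦10]  zeros at y ∈ {7}
  x = 3: [0↦6, 1↦1, 2↦7, 3↦1, 4↦4, 5↦4, 6↦0, 7↦2, 8↦9, 9↦9, 10↦1]  zeros at y ∈ {6}
  x = 4: [0↦8, 1↦10, 2↦10, 3↦7, 4↦0, 5↦10, 6↦3, 7↦0, 8↦0, 9↦2, 10↦5]  zeros at y ∈ {4, 7, 8}
  x = 5: [0↦3, 1↦3, 2↦10, 3↦1, 4↦8, 5↦8, 6↦0, 7↦5, 8↦0, 9↦6, 10↦0]  zeros at y ∈ {6, 8, 10}
  x = 6: [0↦2, 1↦2, 2↦7, 3↦5, 4↦6, 5↦9, 6↦2, 7↦6, 8↦9, 9↦10, 10↦8]  zeros at y ∈ ∅
  x = 7: [0↦5, 1↦7, 2↦1, 3↦8, 4↦5, 5↦2, 6↦9, 7↦3, 8↦5, 9↦3, 10↦7]  zeros at y ∈ ∅
  x = 8: [0↦1, 1↦7, 2↦3, 3↦10, 4↦5, 5↦9, 6↦10, 7↦7, 8↦10, 9↦7, 10↦8]  zeros at y ∈ ∅
  x = 9: [0↦1, 1↦2, 2↦2, 3↦0, 4↦6, 5↦8, 6↦5, 7↦7, 8↦2, 9↦0, 10↦0]  zeros at y ∈ {3, 9, 10}
  x = 10: [0↦5, 1↦3, 2↦9, 3↦0, 4↦8, 5↦10, 6↦5, 7↦3, 8↦3, 9↦4, 10↦5]  zeros at y ∈ {3}
Collecting zeros: affine points = {(0, 4), (2, 7), (3, 6), (4, 4), (4, 7), (4, 8), (5, 6), (5, 8), (5, 10), (9, 3), (9, 9), (9, 10), (10, 3)}.
Total count |C(F_11)_aff| = 13.


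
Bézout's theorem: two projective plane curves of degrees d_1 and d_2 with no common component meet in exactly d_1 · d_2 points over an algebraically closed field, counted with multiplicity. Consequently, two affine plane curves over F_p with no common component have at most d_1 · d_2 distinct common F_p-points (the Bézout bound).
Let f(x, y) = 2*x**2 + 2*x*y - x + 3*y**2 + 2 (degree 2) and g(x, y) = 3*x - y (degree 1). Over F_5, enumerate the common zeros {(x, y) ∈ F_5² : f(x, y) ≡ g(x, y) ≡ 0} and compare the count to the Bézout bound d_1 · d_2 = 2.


Common zeros: {(2, 1)}; count = 1; Bézout bound = 2.

deg(f) = 2, deg(g) = 1, so Bézout bound = 2.
Scan x ∈ F_5. For each x, list the y ∈ F_5 with f(x, y) ≡ 0 and those with g(x, y) ≡ 0 (mod 5); the common zeros in that column are the intersection.
  x = 0: f ≡ 0 at y ∈ {1, 4}; g ≡ 0 at y ∈ {0}; common: ∅.
  x = 1: f ≡ 0 at y ∈ ∅; g ≡ 0 at y ∈ {3}; common: ∅.
  x = 2: f ≡ 0 at y ∈ {1}; g ≡ 0 at y ∈ {1}; common: {1}.
  x = 3: f ≡ 0 at y ∈ ∅; g ≡ 0 at y ∈ {4}; common: ∅.
  x = 4: f ≡ 0 at y ∈ {0, 4}; g ≡ 0 at y ∈ {2}; common: ∅.
Collecting: common zeros = {(2, 1)}, so the count is 1.
Comparison with the Bézout bound: 1 ≤ 2 = deg(f)·deg(g), as expected for curves with no common component (the affine F_5-count falls short of the bound because intersections may lie at infinity, over extension fields, or carry multiplicity).


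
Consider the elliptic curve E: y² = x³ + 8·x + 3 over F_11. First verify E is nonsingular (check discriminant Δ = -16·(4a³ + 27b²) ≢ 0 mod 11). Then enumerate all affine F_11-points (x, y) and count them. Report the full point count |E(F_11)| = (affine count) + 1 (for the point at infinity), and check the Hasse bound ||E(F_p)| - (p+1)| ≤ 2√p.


Affine points = {(0, 5), (0, 6), (1, 1), (1, 10), (2, 4), (2, 7), (4, 0), (5, 5), (5, 6), (6, 5), (6, 6), (9, 1), (9, 10), (10, 4), (10, 7)}; affine count = 15; |E(F_11)| = 16.

Discriminant check: Δ ∝ 4a³ + 27b² = 4·8³ + 27·3² = 4·512 + 27·9 ≡ 3 (mod 11). Nonzero ⇒ E is nonsingular.
For each x ∈ F_11, compute rhs = x³ + 8·x + 3 mod 11, then count y ∈ F_11 with y² ≡ rhs.
  x = 0: rhs = 3, matching y values: 5, 6 (2 points).
  x = 1: rhs = 1, matching y values: 1, 10 (2 points).
  x = 2: rhs = 5, matching y values: 4, 7 (2 points).
  x = 3: rhs = 10, matching y values: none (0 points).
  x = 4: rhs = 0, matching y values: 0 (1 points).
  x = 5: rhs = 3, matching y values: 5, 6 (2 points).
  x = 6: rhs = 3, matching y values: 5, 6 (2 points).
  x = 7: rhs = 6, matching y values: none (0 points).
  x = 8: rhs = 7, matching y values: none (0 points).
  x = 9: rhs = 1, matching y values: 1, 10 (2 points).
  x = 10: rhs = 5, matching y values: 4, 7 (2 points).
Total affine count: 15.
Full point count |E(F_11)| = 15 + 1 = 16.
Hasse bound: |16 − (11+1)| = |4| = 4 ≤ 2√11 ≈ 6.6332 ✓.
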